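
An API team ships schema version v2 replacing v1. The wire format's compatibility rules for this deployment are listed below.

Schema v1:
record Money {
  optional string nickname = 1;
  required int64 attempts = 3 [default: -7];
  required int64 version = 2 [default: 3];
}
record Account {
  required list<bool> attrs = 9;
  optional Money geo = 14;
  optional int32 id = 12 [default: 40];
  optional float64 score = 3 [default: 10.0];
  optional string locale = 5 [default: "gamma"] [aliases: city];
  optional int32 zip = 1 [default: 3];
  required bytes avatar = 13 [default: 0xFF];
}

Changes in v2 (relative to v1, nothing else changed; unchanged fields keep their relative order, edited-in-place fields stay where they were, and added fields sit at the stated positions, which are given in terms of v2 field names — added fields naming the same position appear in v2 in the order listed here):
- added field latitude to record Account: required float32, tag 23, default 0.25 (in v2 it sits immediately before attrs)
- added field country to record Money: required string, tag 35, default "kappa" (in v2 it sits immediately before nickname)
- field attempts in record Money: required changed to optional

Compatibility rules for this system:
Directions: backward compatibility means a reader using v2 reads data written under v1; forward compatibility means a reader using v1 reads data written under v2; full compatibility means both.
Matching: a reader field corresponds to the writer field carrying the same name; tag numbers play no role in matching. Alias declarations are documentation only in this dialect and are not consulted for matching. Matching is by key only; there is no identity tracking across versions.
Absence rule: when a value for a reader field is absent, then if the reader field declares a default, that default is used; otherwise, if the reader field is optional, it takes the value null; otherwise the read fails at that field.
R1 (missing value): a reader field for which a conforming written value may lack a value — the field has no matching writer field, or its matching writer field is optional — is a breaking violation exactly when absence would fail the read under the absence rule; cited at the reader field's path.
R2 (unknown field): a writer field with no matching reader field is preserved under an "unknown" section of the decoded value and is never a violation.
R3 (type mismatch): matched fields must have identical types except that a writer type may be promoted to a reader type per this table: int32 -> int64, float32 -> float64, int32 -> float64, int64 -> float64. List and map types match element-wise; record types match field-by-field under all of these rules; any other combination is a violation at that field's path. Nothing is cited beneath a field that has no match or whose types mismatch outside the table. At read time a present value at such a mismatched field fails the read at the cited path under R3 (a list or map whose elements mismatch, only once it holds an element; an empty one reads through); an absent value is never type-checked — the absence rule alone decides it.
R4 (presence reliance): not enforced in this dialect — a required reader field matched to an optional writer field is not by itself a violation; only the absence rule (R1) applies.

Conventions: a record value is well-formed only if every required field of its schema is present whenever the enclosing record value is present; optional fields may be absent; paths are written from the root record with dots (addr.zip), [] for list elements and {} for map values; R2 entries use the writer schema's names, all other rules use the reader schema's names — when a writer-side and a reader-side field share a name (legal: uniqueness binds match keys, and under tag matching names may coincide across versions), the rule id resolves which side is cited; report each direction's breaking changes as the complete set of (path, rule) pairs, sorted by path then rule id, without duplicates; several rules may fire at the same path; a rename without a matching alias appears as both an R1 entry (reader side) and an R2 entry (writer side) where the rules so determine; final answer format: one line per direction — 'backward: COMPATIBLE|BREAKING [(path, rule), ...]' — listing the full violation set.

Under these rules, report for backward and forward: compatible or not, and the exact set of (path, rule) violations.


backward: COMPATIBLE []; forward: COMPATIBLE []

the writer's type comes first in each Account pair
backward on Account — v2 reading data written by v1:
  latitude: no writer-side match
  attrs: paired with writer attrs (list<bool> -> list<bool>; writer required)
  geo: paired with writer geo (Money -> Money; writer optional)
  id: paired with writer id (int32 -> int32; writer optional)
  score: paired with writer score (float64 -> float64; writer optional)
  locale: paired with writer locale (string -> string; writer optional)
  zip: paired with writer zip (int32 -> int32; writer optional)
  avatar: paired with writer avatar (bytes -> bytes; writer required)
  geo.country: no writer-side match
  geo.nickname: paired with writer geo.nickname (string -> string; writer optional)
  geo.attempts: paired with writer geo.attempts (int64 -> int64; writer required)
  geo.version: paired with writer geo.version (int64 -> int64; writer required)
  nothing fires on Account: backward is COMPATIBLE
forward on Account — v1 reading data written by v2:
  attrs: paired with writer attrs (list<bool> -> list<bool>; writer required)
  geo: paired with writer geo (Money -> Money; writer optional)
  id: paired with writer id (int32 -> int32; writer optional)
  score: paired with writer score (float64 -> float64; writer optional)
  locale: paired with writer locale (string -> string; writer optional)
  zip: paired with writer zip (int32 -> int32; writer optional)
  avatar: paired with writer avatar (bytes -> bytes; writer required)
  writer latitude: unknown to reader
  geo.nickname: paired with writer geo.nickname (string -> string; writer optional)
  geo.attempts: paired with writer geo.attempts (int64 -> int64; writer optional)
  geo.version: paired with writer geo.version (int64 -> int64; writer required)
  writer geo.country: unknown to reader
  nothing fires on Account: forward is COMPATIBLE


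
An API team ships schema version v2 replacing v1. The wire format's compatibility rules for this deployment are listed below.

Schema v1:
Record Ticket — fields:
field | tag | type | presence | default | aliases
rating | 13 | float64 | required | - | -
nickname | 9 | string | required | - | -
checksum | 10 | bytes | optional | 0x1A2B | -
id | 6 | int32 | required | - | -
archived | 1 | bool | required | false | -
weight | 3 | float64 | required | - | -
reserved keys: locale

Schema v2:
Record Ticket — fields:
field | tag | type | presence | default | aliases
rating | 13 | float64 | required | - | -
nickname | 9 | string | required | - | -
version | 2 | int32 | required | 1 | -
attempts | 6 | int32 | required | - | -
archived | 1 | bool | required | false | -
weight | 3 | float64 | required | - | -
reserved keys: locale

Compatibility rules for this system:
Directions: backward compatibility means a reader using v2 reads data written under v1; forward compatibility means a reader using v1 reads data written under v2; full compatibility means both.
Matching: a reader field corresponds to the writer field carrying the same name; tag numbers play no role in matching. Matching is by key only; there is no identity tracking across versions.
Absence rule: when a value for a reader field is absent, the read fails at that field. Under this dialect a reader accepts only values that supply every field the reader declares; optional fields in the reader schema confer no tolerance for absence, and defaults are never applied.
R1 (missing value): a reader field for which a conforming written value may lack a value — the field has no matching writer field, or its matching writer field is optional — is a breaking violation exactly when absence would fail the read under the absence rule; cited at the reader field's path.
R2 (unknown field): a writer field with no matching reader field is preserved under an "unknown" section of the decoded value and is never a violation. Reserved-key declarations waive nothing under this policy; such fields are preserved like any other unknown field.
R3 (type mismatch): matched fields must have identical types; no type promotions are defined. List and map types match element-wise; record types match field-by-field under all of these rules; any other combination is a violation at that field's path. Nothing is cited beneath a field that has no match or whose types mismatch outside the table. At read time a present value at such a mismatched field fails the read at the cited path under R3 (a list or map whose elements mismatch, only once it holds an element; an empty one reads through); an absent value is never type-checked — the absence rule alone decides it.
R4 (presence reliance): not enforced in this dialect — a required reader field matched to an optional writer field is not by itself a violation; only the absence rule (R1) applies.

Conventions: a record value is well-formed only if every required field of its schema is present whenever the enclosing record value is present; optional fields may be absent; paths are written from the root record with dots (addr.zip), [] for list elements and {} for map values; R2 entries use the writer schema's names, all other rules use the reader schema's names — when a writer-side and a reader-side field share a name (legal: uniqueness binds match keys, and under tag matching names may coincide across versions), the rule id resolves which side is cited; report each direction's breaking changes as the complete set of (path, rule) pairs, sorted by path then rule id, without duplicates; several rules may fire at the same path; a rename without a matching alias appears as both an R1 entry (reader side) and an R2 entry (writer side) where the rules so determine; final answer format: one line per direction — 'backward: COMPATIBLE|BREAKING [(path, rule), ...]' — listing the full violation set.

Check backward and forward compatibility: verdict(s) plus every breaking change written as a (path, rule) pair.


backward: BREAKING [(attempts, R1), (version, R1)]; forward: BREAKING [(checksum, R1), (id, R1)]

each type pair in Ticket: writer, then reader
backward pass over Ticket, reader schema v2, writer schema v1:
  rating: float64 -> float64, writer required; from rating
  nickname: string -> string, writer required; from nickname
  no writer field matches reader version
  no writer field matches reader attempts
  archived: bool -> bool, writer required; from archived
  weight: float64 -> float64, writer required; from weight
  checksum (writer side), unknown to reader
  id (writer side), unknown to reader
  violation R1 at attempts
  violation R1 at version
  backward on Ticket therefore BREAKING (2)
forward pass over Ticket, reader schema v1, writer schema v2:
  rating: float64 -> float64, writer required; from rating
  nickname: string -> string, writer required; from nickname
  no writer field matches reader checksum
  no writer field matches reader id
  archived: bool -> bool, writer required; from archived
  weight: float64 -> float64, writer required; from weight
  version (writer side), unknown to reader
  attempts (writer side), unknown to reader
  violation R1 at checksum
  violation R1 at id
  forward on Ticket therefore BREAKING (2)


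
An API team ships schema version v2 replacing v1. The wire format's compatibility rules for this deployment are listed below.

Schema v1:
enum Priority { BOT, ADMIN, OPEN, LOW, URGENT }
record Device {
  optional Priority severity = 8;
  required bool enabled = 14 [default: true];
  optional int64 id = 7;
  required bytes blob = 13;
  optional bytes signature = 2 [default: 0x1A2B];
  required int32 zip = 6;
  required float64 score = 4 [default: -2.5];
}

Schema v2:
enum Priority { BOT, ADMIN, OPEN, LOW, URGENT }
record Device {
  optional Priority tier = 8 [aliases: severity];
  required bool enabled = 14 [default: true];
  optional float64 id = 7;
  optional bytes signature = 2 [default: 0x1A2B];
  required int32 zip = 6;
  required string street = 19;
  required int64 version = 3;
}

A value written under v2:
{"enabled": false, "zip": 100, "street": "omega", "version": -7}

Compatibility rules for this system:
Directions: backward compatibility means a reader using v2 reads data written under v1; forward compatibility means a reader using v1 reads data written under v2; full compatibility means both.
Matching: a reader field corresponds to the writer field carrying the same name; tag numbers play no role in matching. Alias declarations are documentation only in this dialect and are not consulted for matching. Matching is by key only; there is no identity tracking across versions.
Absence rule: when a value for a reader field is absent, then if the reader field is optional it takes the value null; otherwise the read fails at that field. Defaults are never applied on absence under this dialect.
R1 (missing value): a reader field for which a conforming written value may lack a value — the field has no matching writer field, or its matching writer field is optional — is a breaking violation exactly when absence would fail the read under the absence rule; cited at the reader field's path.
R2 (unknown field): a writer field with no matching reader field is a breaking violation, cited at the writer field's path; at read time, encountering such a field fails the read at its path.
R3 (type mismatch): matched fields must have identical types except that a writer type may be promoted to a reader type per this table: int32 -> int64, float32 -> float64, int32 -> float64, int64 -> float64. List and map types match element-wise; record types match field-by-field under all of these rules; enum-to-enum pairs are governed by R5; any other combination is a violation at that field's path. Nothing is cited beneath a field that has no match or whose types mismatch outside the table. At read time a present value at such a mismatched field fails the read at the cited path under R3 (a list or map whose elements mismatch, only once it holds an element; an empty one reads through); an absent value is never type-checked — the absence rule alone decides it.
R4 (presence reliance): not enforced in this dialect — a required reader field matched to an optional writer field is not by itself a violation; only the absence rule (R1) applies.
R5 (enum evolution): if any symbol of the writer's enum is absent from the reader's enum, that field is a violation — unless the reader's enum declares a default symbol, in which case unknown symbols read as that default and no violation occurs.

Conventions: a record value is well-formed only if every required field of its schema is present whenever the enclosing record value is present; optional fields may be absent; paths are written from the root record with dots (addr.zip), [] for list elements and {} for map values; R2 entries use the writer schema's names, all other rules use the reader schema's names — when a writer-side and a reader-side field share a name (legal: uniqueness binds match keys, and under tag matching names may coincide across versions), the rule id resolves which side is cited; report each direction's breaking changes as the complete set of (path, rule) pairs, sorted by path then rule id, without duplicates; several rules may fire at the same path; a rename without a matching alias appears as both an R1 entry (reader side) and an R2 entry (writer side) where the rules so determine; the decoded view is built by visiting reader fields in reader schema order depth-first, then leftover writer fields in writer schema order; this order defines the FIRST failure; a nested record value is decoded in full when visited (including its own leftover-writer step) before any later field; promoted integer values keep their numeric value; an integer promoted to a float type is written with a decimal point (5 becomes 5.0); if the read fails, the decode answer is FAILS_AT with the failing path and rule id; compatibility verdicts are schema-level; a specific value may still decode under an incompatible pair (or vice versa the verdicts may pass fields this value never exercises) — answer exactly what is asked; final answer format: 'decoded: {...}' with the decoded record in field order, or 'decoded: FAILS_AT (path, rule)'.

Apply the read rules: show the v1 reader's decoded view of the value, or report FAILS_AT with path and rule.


the writer's type comes first in each Device pair
decode walk for Device under reader schema v1:
  severity := null (not supplied -> null)
  enabled := false
  id := null (not supplied -> null)
  read fails at blob under R1 (no fill)
  => FAILS_AT (blob, R1)
remaining Device differences; none change what is asked:
  renamed field severity to tier in record Device (alias severity declared on the renamed field) -> changes Device's schema-level verdicts only — the decode of this value is the same
  removed field score from record Device -> changes Device's schema-level verdicts only — the decode of this value is the same
  field id in record Device: type int64 changed to float64 -> changes Device's schema-level verdicts only — the decode of this value is the same
  added field street to record Device: required string, tag 19 (in v2 it sits last) -> changes Device's schema-level verdicts only — the decode of this value is the same
  added field version to record Device: required int64, tag 3 (in v2 it sits last) -> changes Device's schema-level verdicts only — the decode of this value is the same

decoded: FAILS_AT (blob, R1)


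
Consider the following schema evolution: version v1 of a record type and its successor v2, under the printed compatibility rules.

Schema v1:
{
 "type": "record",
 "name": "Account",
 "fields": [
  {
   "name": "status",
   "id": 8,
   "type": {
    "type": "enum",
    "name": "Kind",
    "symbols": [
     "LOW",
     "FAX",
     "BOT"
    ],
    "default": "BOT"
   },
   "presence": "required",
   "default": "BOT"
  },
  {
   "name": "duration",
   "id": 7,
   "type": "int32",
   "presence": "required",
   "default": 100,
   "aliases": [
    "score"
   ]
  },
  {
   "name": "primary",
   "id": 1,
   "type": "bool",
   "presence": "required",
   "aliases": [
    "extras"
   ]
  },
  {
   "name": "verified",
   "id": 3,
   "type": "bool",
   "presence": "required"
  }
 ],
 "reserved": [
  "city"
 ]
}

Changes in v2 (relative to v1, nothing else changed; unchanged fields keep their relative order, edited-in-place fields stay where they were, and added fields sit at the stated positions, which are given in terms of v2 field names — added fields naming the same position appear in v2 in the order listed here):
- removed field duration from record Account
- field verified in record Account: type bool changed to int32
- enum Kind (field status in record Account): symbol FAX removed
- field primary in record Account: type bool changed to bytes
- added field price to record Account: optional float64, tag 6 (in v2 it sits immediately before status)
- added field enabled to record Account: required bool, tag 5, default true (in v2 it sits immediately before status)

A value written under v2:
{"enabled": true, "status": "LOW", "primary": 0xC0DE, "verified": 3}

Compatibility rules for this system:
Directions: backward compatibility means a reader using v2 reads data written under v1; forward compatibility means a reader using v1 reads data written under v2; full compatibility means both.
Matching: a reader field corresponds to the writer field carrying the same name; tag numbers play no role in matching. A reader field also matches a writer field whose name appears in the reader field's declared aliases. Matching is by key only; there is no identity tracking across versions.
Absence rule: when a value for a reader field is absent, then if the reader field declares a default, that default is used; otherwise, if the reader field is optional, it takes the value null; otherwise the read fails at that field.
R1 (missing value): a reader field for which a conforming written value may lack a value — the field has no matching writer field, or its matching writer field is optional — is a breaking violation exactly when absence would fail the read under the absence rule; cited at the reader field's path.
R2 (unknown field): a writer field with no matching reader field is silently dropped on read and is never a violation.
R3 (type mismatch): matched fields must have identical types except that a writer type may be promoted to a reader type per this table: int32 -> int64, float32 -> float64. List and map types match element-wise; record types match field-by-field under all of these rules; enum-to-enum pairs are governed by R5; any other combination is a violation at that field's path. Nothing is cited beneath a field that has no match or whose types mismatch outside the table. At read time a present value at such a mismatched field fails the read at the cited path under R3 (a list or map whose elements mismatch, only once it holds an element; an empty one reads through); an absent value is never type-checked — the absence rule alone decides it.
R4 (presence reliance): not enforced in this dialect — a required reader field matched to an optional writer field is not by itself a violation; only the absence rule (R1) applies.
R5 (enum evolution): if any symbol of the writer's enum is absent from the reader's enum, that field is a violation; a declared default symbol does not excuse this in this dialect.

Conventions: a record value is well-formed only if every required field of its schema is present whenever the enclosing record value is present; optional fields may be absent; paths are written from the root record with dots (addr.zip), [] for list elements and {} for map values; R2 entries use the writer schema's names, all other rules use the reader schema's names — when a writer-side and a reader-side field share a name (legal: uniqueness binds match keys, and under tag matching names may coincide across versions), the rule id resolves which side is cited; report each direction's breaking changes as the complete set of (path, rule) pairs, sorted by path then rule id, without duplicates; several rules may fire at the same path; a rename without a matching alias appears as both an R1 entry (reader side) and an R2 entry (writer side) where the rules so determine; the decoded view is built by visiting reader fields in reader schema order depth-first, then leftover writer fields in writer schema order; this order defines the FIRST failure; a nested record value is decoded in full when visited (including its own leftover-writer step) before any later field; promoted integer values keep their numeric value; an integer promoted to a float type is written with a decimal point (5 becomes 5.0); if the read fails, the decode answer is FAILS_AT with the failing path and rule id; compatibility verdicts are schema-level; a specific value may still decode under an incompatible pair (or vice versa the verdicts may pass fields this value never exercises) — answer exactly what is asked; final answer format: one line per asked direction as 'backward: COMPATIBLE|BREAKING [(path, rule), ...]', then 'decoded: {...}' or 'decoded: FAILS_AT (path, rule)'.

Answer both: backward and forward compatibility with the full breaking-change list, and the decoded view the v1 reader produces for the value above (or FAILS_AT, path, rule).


backward: BREAKING [(primary, R3), (status, R5), (verified, R3)]; forward: BREAKING [(primary, R3), (verified, R3)]; decoded: FAILS_AT (primary, R3)

arrows below run writer -> reader for Account
backward for Account (reader v2, writer v1):
  no writer field matches reader price
  no writer field matches reader enabled
  status: Kind -> Kind, writer required; from status
  primary: bool -> bytes, writer required; from primary
  verified: bool -> int32, writer required; from verified
  duration (writer side), unknown to reader
  violation R3 at primary
  violation R5 at status
  violation R3 at verified
  => backward: BREAKING (3)
forward for Account (reader v1, writer v2):
  status: Kind -> Kind, writer required; from status
  no writer field matches reader duration
  primary: bytes -> bool, writer required; from primary
  verified: int32 -> bool, writer required; from verified
  price (writer side), unknown to reader
  enabled (writer side), unknown to reader
  violation R3 at primary
  violation R3 at verified
  => forward: BREAKING (2)
decoding the Account value with the v1 reader:
  status := "LOW"
  duration := 100 (absent -> default)
  read fails at primary under R3
  => FAILS_AT (primary, R3)


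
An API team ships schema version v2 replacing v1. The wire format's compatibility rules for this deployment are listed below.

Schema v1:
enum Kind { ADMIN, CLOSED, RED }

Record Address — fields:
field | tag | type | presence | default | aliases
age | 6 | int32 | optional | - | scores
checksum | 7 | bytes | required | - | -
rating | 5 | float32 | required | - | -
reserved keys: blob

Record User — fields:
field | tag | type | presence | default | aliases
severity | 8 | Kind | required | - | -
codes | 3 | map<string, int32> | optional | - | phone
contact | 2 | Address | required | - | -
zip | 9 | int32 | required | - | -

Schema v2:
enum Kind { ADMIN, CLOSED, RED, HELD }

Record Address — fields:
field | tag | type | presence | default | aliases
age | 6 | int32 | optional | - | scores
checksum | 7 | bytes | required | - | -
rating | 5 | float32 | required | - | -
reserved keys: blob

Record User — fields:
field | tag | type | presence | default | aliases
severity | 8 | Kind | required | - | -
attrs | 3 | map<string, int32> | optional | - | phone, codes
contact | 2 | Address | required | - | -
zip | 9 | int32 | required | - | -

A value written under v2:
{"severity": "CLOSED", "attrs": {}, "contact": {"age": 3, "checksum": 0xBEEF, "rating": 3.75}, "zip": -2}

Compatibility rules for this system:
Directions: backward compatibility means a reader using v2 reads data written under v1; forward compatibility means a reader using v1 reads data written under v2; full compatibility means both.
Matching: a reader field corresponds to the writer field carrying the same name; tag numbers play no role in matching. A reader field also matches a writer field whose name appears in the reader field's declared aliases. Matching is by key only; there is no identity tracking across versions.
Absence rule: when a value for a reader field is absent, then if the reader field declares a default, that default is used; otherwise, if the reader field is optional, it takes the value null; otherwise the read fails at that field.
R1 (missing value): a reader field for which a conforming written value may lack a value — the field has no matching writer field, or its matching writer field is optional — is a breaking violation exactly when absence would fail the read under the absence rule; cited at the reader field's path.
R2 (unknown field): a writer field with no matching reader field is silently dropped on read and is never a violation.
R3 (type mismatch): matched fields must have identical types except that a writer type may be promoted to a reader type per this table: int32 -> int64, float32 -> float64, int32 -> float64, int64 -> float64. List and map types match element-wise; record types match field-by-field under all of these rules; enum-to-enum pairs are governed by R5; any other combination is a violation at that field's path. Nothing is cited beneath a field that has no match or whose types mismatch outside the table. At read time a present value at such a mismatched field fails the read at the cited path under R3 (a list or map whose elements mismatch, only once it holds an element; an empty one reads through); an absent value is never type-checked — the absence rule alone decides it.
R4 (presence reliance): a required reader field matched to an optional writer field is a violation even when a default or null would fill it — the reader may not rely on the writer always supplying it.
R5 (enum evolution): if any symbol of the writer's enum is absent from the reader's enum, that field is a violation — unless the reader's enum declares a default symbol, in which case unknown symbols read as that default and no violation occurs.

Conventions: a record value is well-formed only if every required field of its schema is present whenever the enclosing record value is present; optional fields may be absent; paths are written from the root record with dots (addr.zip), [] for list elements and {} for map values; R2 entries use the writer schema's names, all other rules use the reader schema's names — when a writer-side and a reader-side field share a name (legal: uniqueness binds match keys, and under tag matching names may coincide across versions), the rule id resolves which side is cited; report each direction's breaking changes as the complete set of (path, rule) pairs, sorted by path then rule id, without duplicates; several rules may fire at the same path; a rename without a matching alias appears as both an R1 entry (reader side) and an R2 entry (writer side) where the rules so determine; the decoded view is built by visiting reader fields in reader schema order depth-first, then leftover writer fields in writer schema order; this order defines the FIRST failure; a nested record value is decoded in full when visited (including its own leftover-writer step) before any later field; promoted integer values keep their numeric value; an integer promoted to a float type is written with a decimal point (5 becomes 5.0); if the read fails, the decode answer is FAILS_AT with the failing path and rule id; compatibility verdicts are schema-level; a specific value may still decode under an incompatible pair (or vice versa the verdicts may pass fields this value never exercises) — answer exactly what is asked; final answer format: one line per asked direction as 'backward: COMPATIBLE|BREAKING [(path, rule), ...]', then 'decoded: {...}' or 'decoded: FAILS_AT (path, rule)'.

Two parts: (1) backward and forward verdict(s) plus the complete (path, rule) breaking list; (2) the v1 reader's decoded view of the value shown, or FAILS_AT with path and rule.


each type pair in User: writer, then reader
backward for User (reader v2, writer v1):
  severity <- severity (Kind -> Kind, writer required)
  attrs <- codes (map<string, int32> -> map<string, int32>, writer optional)
  contact <- contact (Address -> Address, writer required)
  zip <- zip (int32 -> int32, writer required)
  contact.age <- contact.age (int32 -> int32, writer optional)
  contact.checksum <- contact.checksum (bytes -> bytes, writer required)
  contact.rating <- contact.rating (float32 -> float32, writer required)
  nothing fires on User: backward is COMPATIBLE
forward for User (reader v1, writer v2):
  severity <- severity (Kind -> Kind, writer required)
  no writer field matches reader codes
  contact <- contact (Address -> Address, writer required)
  zip <- zip (int32 -> int32, writer required)
  writer attrs: unknown to reader
  contact.age <- contact.age (int32 -> int32, writer optional)
  contact.checksum <- contact.checksum (bytes -> bytes, writer required)
  contact.rating <- contact.rating (float32 -> float32, writer required)
  rule R5 violated at severity
  => 1 violation(s): forward is BREAKING for User
decoding the User value with the v1 reader:
  severity := "CLOSED"
  codes := null (absent, optional -> null)
  contact.age := 3
  contact.checksum := 0xBEEF
  contact.rating := 3.75
  zip := -2
  writer attrs: unknown -> dropped
  => decoded: {"severity": "CLOSED", "codes": null, "contact": {"age": 3, "checksum": 0xBEEF, "rating": 3.75}, "zip": -2}

backward: COMPATIBLE []; forward: BREAKING [(severity, R5)]; decoded: {"severity": "CLOSED", "codes": null, "contact": {"age": 3, "checksum": 0xBEEF, "rating": 3.75}, "zip": -2}


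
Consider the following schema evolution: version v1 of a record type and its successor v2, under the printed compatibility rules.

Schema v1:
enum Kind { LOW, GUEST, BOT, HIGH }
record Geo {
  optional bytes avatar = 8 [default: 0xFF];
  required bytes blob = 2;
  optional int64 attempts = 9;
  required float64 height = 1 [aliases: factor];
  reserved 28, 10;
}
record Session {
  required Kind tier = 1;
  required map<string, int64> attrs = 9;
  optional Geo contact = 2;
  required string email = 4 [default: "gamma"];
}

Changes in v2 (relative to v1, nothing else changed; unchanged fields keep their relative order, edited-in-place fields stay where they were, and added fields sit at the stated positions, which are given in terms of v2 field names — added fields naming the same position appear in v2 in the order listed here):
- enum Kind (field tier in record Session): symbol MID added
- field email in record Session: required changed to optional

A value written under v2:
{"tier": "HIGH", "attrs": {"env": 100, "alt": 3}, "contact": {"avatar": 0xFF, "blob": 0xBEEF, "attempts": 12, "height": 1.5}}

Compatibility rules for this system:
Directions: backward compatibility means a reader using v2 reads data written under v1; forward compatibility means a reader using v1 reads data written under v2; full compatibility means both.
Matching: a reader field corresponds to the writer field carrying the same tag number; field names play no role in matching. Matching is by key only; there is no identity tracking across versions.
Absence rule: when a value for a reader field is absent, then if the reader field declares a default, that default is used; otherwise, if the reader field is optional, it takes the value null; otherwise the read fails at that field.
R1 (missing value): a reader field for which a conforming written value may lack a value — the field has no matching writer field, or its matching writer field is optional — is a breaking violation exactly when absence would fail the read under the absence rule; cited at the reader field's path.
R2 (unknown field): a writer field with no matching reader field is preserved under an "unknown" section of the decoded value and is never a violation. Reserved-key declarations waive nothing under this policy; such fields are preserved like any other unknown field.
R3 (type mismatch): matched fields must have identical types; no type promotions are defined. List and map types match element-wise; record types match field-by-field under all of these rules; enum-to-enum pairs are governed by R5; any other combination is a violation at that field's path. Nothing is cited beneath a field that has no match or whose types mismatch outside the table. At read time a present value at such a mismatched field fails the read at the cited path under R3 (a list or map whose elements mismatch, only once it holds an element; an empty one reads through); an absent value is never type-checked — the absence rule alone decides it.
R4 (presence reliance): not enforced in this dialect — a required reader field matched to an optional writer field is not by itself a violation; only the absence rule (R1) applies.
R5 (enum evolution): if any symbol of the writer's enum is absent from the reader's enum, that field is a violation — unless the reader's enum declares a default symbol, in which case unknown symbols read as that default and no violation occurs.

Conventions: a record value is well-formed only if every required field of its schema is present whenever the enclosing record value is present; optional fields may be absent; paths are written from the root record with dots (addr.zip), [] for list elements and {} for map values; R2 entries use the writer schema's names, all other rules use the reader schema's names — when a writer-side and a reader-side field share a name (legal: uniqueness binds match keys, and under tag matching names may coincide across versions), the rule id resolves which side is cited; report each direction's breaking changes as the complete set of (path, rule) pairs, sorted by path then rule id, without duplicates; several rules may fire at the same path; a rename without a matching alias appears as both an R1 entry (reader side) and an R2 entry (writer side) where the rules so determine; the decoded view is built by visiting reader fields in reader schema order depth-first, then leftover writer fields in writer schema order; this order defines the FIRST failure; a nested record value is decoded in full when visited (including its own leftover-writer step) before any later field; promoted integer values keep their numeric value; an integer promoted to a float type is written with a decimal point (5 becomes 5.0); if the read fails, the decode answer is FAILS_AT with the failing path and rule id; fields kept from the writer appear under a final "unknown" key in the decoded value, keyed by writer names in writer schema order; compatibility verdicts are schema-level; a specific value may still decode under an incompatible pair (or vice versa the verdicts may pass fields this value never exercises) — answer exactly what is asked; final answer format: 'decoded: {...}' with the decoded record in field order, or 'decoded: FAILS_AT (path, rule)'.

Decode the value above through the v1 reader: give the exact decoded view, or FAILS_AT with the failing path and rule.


decoded: {"tier": "HIGH", "attrs": {"env": 100, "alt": 3}, "contact": {"avatar": 0xFF, "blob": 0xBEEF, "attempts": 12, "height": 1.5}, "email": "gamma"}

in Session below, arrows point writer -> reader
decoding the Session value with the v1 reader:
  tier := "HIGH"
  attrs := {"env": 100, "alt": 3}
  contact.avatar := 0xFF
  contact.blob := 0xBEEF
  contact.attempts := 12
  contact.height := 1.5
  email := "gamma" (missing; default applied)
  => decoded: {"tier": "HIGH", "attrs": {"env": 100, "alt": 3}, "contact": {"avatar": 0xFF, "blob": 0xBEEF, "attempts": 12, "height": 1.5}, "email": "gamma"}
remaining Session differences; none change what is asked:
  enum Kind (field tier in record Session): symbol MID added -> shifts the Session verdicts, not this decode
  field email in record Session: required changed to optional -> triggers nothing under the printed rules; the Session answer is the same either way


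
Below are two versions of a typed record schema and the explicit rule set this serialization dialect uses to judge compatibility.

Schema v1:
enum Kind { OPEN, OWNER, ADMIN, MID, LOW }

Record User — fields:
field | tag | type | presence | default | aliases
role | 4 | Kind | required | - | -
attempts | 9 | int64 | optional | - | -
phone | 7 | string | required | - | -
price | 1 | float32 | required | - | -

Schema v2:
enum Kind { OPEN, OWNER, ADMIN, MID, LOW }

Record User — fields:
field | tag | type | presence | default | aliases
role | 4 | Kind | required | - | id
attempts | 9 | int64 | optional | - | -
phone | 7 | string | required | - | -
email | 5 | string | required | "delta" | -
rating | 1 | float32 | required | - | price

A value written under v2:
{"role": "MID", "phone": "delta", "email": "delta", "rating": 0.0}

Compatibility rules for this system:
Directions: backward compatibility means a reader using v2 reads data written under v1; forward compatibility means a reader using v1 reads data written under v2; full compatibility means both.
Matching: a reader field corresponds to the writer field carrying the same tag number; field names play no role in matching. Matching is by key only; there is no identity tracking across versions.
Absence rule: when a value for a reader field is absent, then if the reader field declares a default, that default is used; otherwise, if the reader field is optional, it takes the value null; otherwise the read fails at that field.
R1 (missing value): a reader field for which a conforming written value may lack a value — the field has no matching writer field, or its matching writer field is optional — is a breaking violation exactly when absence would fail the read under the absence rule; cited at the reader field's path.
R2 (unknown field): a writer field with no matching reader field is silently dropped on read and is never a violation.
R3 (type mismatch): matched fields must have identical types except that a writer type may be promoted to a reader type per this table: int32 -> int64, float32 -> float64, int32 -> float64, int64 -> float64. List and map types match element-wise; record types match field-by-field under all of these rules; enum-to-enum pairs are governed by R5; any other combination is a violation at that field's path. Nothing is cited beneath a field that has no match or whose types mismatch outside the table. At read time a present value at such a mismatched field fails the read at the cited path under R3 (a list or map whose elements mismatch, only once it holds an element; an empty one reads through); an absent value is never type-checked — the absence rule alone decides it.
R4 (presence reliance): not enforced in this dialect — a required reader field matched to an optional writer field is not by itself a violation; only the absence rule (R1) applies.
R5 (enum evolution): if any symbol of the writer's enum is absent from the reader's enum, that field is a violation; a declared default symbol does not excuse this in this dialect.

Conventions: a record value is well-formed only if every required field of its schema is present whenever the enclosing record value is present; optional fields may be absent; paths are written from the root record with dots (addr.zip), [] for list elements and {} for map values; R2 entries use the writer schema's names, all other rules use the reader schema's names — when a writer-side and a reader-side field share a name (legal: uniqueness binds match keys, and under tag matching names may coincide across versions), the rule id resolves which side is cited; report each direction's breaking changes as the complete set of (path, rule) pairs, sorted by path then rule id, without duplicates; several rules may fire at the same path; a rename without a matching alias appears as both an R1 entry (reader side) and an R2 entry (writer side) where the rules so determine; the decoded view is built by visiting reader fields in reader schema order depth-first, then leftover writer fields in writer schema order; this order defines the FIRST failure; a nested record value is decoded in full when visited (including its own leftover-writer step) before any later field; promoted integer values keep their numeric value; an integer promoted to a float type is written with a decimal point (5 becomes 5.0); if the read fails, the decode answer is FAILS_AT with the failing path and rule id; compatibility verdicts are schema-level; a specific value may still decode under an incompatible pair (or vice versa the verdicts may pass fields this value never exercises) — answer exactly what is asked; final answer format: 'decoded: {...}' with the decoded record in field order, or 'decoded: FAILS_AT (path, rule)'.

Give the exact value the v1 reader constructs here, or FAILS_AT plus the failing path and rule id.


arrows below run writer -> reader for User
decode walk for User under reader schema v1:
  role := "MID"
  attempts := null (absent, optional -> null)
  phone := "delta"
  price := 0.0 (from writer rating)
  writer email: unknown -> dropped
  => decoded: {"role": "MID", "attempts": null, "phone": "delta", "price": 0.0}
remaining User differences; none change what is asked:
  added field email to record User: required string, tag 5, default "delta" (in v2 it sits immediately before rating) -> fires no rule on User under this dialect and leaves the result unchanged
  renamed field price to rating in record User (alias price declared on the renamed field) -> fires no rule on User under this dialect and leaves the result unchanged

decoded: {"role": "MID", "attempts": null, "phone": "delta", "price": 0.0}
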